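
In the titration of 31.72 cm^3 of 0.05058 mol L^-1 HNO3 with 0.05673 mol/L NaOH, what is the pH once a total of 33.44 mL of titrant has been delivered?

n(acid) = 0.05058 x 0.03172 = 0.001604 mol; n(NaOH) added = 0.05673 x 0.03344 = 0.001897 mol.
Base is in excess by 0.001897 - 0.001604 = 0.0002927 mol in a total volume of 0.06516 L.
[OH^-] = 0.0002927/0.06516 = 0.004491 M, so pOH = 2.35 and pH = 14.00 - 2.35 = 11.65.

11.65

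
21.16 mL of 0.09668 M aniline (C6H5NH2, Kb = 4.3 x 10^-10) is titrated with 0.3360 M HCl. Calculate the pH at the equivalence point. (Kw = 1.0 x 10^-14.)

2.88

n(C6H5NH2) = 0.09668 x 0.02116 = 0.002046 mol; V(HCl) at equivalence = 0.002046/0.3360 = 0.006089 L.
At equivalence the base is fully converted to C6H5NH3+; total volume = 0.02725 L, so [C6H5NH3+] = 0.002046/0.02725 = 0.07508 M.
Ka(C6H5NH3+) = Kw/Kb = 1.0e-14 / 4.3 x 10^-10 = 2.33e-5.
[H^+] = sqrt(Ka x [C6H5NH3+]) = sqrt(2.33e-5 x 0.07508) = 0.00132 M.
pH = -log(0.00132) = 2.88.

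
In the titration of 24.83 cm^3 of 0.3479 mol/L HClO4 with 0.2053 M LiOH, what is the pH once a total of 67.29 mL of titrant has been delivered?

n(acid) = 0.3479 x 0.02483 = 0.008638 mol; n(LiOH) added = 0.2053 x 0.06729 = 0.01381 mol.
Base is in excess by 0.01381 - 0.008638 = 0.005176 mol in a total volume of 0.09212 L.
[OH^-] = 0.005176/0.09212 = 0.05619 M, so pOH = 1.25 and pH = 14.00 - 1.25 = 12.75.

12.75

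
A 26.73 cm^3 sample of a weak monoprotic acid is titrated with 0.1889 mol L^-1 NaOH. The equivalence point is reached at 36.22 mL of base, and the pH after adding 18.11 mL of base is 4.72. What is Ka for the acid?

18.11 mL is half of the equivalence volume, so this is the half-equivalence point where [HA] = [A^-].
At half-equivalence pH = pKa, so pKa = 4.72.
Ka = 10^(-4.72) = 1.9 x 10^-5.

1.9 x 10^-5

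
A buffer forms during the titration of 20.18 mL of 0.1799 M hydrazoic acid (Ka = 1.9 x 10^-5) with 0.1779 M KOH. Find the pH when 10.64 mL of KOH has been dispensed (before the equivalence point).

Initial n(HN3) = 0.1799 x 0.02018 = 0.003630 mol.
n(KOH) added = 0.1779 x 0.01064 = 0.001893 mol, converting that many moles of HN3 to N3-.
Remaining n(HN3) = 0.001738 mol; n(N3-) = 0.001893 mol.
By Henderson-Hasselbalch, pH = pKa + log([A^-]/[HA]) = 4.72 + log(0.001893/0.001738) = 4.72 + (+0.04) = 4.76.

4.76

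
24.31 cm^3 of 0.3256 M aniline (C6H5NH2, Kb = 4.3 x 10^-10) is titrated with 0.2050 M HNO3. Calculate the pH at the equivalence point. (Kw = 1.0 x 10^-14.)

2.77

n(C6H5NH2) = 0.3256 x 0.02431 = 0.007915 mol; V(HNO3) at equivalence = 0.007915/0.2050 = 0.03861 L.
At equivalence the base is fully converted to C6H5NH3+; total volume = 0.06292 L, so [C6H5NH3+] = 0.007915/0.06292 = 0.1258 M.
Ka(C6H5NH3+) = Kw/Kb = 1.0e-14 / 4.3 x 10^-10 = 2.33e-5.
[H^+] = sqrt(Ka x [C6H5NH3+]) = sqrt(2.33e-5 x 0.1258) = 0.00171 M.
pH = -log(0.00171) = 2.77.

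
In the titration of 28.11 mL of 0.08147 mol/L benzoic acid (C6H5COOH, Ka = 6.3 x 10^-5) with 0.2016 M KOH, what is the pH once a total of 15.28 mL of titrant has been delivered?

n(acid) = 0.08147 x 0.02811 = 0.002290 mol; n(KOH) added = 0.2016 x 0.01528 = 0.003080 mol.
Base is in excess by 0.003080 - 0.002290 = 0.0007903 mol in a total volume of 0.04339 L.
[OH^-] = 0.0007903/0.04339 = 0.01821 M, so pOH = 1.74 and pH = 14.00 - 1.74 = 12.26.

12.26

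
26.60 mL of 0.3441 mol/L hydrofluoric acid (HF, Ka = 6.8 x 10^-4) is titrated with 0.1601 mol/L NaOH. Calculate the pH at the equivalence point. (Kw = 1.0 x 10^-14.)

n(HF) = 0.3441 x 0.02660 = 0.009153 mol; V(NaOH) at equivalence = 0.009153/0.1601 = 0.05717 L.
At equivalence all the acid is converted to F-; total volume = 0.02660 + 0.05717 = 0.08377 L, so [F-] = 0.009153/0.08377 = 0.1093 M.
Kb = Kw/Ka = 1.0e-14 / 6.8 x 10^-4 = 1.47e-11.
[OH^-] = sqrt(Kb x [F-]) = sqrt(1.47e-11 x 0.1093) = 1.27e-6 M.
pOH = 5.90, so pH = 14.00 - 5.90 = 8.10.

8.10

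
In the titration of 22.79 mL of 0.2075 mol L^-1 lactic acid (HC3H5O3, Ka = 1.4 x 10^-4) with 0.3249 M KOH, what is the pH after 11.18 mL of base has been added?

Initial n(HC3H5O3) = 0.2075 x 0.02279 = 0.004729 mol.
n(KOH) added = 0.3249 x 0.01118 = 0.003632 mol, converting that many moles of HC3H5O3 to C3H5O3-.
Remaining n(HC3H5O3) = 0.001097 mol; n(C3H5O3-) = 0.003632 mol.
By Henderson-Hasselbalch, pH = pKa + log([A^-]/[HA]) = 3.85 + log(0.003632/0.001097) = 3.85 + (+0.52) = 4.37.

4.37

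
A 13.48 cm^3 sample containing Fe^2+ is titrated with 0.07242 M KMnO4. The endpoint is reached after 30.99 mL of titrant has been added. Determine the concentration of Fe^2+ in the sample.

n(KMnO4) = 0.07242 x 0.03099 = 0.002244 mol.
From the balanced equation, 1 mol KMnO4 reacts with 5 mol Fe^2+, so n(Fe^2+) = 0.002244 x 5/1 = 0.01122 mol.
[Fe^2+] = 0.01122 / 0.01348 L = 0.832 M.

0.832 M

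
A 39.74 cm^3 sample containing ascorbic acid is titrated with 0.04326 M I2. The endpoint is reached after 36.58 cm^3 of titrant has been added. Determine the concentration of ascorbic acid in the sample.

0.0398 M

n(I2) = 0.04326 x 0.03658 = 0.001582 mol.
From the balanced equation, 1 mol I2 reacts with 1 mol ascorbic acid, so n(ascorbic acid) = 0.001582 x 1/1 = 0.001582 mol.
[ascorbic acid] = 0.001582 / 0.03974 L = 0.0398 M.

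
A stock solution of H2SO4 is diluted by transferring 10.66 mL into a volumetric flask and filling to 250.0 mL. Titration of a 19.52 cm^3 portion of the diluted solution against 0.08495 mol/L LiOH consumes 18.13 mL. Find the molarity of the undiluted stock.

0.925 M

n(LiOH) = 0.08495 x 0.01813 = 0.001540 mol.
n(H2SO4) in the aliquot = 0.001540 x 1/2 = 0.0007701 mol.
[diluted H2SO4] = 0.0007701 / 0.01952 = 0.03945 M.
Dilution factor = 250.0/10.66 = 23.45, so [stock] = 0.03945 x 23.45 = 0.925 M.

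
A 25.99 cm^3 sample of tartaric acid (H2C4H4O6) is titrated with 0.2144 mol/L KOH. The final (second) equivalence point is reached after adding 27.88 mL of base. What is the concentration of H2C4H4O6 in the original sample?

0.115 M

n(KOH) = 0.2144 x 0.02788 = 0.005977 mol.
At the final (second) equivalence point, 2 mol OH^- react per mol H2C4H4O6, so n(H2C4H4O6) = 0.005977 / 2 = 0.002989 mol.
[H2C4H4O6] = 0.002989 / 0.02599 L = 0.115 M.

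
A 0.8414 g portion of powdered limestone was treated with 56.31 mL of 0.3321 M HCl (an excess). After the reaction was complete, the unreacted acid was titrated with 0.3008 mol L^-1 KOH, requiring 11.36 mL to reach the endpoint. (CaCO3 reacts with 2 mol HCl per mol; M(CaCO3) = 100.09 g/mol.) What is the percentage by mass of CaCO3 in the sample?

Total n(HCl) added = 0.3321 x 0.05631 = 0.01870 mol.
n(KOH) used = 0.3008 x 0.01136 = 0.003417 mol, which equals the excess n(HCl).
So n(HCl) consumed by the sample = 0.01870 - 0.003417 = 0.01528 mol.
n(CaCO3) = 0.01528 / 2 = 0.007642 mol.
mass CaCO3 = 0.007642 x 100.09 = 0.7649 g, so %CaCO3 = 0.7649/0.8414 x 100 = 90.9%.

90.9%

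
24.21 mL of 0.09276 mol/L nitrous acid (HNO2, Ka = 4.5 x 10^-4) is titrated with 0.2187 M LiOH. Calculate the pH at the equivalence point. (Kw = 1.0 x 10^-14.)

n(HNO2) = 0.09276 x 0.02421 = 0.002246 mol; V(LiOH) at equivalence = 0.002246/0.2187 = 0.01027 L.
At equivalence all the acid is converted to NO2-; total volume = 0.02421 + 0.01027 = 0.03448 L, so [NO2-] = 0.002246/0.03448 = 0.06513 M.
Kb = Kw/Ka = 1.0e-14 / 4.5 x 10^-4 = 2.22e-11.
[OH^-] = sqrt(Kb x [NO2-]) = sqrt(2.22e-11 x 0.06513) = 1.20e-6 M.
pOH = 5.92, so pH = 14.00 - 5.92 = 8.08.

8.08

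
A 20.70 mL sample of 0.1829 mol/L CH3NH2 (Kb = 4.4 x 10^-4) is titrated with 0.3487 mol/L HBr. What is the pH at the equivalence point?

5.78

n(CH3NH2) = 0.1829 x 0.02070 = 0.003786 mol; V(HBr) at equivalence = 0.003786/0.3487 = 0.01086 L.
At equivalence the base is fully converted to CH3NH3+; total volume = 0.03156 L, so [CH3NH3+] = 0.003786/0.03156 = 0.1200 M.
Ka(CH3NH3+) = Kw/Kb = 1.0e-14 / 4.4 x 10^-4 = 2.27e-11.
[H^+] = sqrt(Ka x [CH3NH3+]) = sqrt(2.27e-11 x 0.1200) = 1.65e-6 M.
pH = -log(1.65e-6) = 5.78.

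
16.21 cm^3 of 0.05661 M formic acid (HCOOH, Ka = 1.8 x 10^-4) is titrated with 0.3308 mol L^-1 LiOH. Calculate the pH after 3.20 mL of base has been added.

n(acid) = 0.05661 x 0.01621 = 0.0009176 mol; n(LiOH) added = 0.3308 x 0.003200 = 0.001059 mol.
Base is in excess by 0.001059 - 0.0009176 = 0.0001409 mol in a total volume of 0.01941 L.
[OH^-] = 0.0001409/0.01941 = 0.007260 M, so pOH = 2.14 and pH = 14.00 - 2.14 = 11.86.

11.86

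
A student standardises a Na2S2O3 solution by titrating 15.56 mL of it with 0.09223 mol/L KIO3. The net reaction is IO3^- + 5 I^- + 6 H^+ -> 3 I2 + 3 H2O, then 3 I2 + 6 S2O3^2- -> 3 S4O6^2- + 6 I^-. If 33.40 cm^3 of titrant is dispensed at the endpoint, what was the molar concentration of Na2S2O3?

n(KIO3) = 0.09223 x 0.03340 = 0.003080 mol.
From the balanced equation, 1 mol KIO3 reacts with 6 mol Na2S2O3, so n(Na2S2O3) = 0.003080 x 6/1 = 0.01848 mol.
[Na2S2O3] = 0.01848 / 0.01556 L = 1.19 M.

1.19 M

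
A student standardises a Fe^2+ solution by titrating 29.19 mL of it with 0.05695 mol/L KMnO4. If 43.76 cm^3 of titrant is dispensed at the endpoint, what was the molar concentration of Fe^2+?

0.427 M

n(KMnO4) = 0.05695 x 0.04376 = 0.002492 mol.
From the balanced equation, 1 mol KMnO4 reacts with 5 mol Fe^2+, so n(Fe^2+) = 0.002492 x 5/1 = 0.01246 mol.
[Fe^2+] = 0.01246 / 0.02919 L = 0.427 M.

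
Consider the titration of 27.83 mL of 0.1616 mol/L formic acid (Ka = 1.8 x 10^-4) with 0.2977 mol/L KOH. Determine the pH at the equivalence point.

8.38

n(HCOOH) = 0.1616 x 0.02783 = 0.004497 mol; V(KOH) at equivalence = 0.004497/0.2977 = 0.01511 L.
At equivalence all the acid is converted to HCOO-; total volume = 0.02783 + 0.01511 = 0.04294 L, so [HCOO-] = 0.004497/0.04294 = 0.1047 M.
Kb = Kw/Ka = 1.0e-14 / 1.8 x 10^-4 = 5.56e-11.
[OH^-] = sqrt(Kb x [HCOO-]) = sqrt(5.56e-11 x 0.1047) = 2.41e-6 M.
pOH = 5.62, so pH = 14.00 - 5.62 = 8.38.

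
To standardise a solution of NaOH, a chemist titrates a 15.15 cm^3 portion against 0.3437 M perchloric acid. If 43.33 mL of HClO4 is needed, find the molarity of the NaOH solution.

0.983 M

n(HClO4) delivered = 0.3437 x 0.04333 = 0.01489 mol.
For a 1:1 reaction, n(NaOH) = 0.01489 mol.
[NaOH] = 0.01489 mol / 0.01515 L = 0.983 M.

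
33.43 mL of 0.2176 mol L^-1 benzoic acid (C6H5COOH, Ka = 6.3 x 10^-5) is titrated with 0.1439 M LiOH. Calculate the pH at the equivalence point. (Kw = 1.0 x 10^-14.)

8.57

n(C6H5COOH) = 0.2176 x 0.03343 = 0.007274 mol; V(LiOH) at equivalence = 0.007274/0.1439 = 0.05055 L.
At equivalence all the acid is converted to C6H5COO-; total volume = 0.03343 + 0.05055 = 0.08398 L, so [C6H5COO-] = 0.007274/0.08398 = 0.08662 M.
Kb = Kw/Ka = 1.0e-14 / 6.3 x 10^-5 = 1.59e-10.
[OH^-] = sqrt(Kb x [C6H5COO-]) = sqrt(1.59e-10 x 0.08662) = 3.71e-6 M.
pOH = 5.43, so pH = 14.00 - 5.43 = 8.57.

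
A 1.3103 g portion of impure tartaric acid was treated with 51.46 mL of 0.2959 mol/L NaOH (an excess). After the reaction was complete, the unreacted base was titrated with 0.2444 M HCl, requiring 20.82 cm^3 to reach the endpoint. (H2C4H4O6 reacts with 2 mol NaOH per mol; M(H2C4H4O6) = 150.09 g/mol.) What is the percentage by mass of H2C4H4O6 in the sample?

58.1%

Total n(NaOH) added = 0.2959 x 0.05146 = 0.01523 mol.
n(HCl) used = 0.2444 x 0.02082 = 0.005088 mol, which equals the excess n(NaOH).
So n(NaOH) consumed by the sample = 0.01523 - 0.005088 = 0.01014 mol.
n(H2C4H4O6) = 0.01014 / 2 = 0.005069 mol.
mass H2C4H4O6 = 0.005069 x 150.09 = 0.7609 g, so %H2C4H4O6 = 0.7609/1.3103 x 100 = 58.1%.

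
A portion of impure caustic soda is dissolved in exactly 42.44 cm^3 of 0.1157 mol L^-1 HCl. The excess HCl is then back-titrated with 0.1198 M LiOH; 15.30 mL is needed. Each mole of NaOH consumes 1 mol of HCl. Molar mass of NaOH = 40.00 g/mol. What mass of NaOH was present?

Total n(HCl) added = 0.1157 x 0.04244 = 0.004910 mol.
n(LiOH) used = 0.1198 x 0.01530 = 0.001833 mol, which equals the excess n(HCl).
So n(HCl) consumed by the sample = 0.004910 - 0.001833 = 0.003077 mol.
n(NaOH) = 0.003077 / 1 = 0.003077 mol.
mass = 0.003077 mol x 40.00 g/mol = 0.123 g.

0.123 g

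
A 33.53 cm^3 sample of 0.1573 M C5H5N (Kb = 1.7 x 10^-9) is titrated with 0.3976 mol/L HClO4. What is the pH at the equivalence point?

n(C5H5N) = 0.1573 x 0.03353 = 0.005274 mol; V(HClO4) at equivalence = 0.005274/0.3976 = 0.01327 L.
At equivalence the base is fully converted to C5H5NH+; total volume = 0.04680 L, so [C5H5NH+] = 0.005274/0.04680 = 0.1127 M.
Ka(C5H5NH+) = Kw/Kb = 1.0e-14 / 1.7 x 10^-9 = 5.88e-6.
[H^+] = sqrt(Ka x [C5H5NH+]) = sqrt(5.88e-6 x 0.1127) = 0.000814 M.
pH = -log(0.000814) = 3.09.

3.09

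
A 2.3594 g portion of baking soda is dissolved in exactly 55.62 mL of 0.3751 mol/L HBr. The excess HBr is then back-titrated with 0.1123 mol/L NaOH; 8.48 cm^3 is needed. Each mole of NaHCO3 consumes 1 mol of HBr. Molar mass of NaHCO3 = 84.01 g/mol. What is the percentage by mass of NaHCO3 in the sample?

Total n(HBr) added = 0.3751 x 0.05562 = 0.02086 mol.
n(NaOH) used = 0.1123 x 0.008480 = 0.0009523 mol, which equals the excess n(HBr).
So n(HBr) consumed by the sample = 0.02086 - 0.0009523 = 0.01991 mol.
n(NaHCO3) = 0.01991 / 1 = 0.01991 mol.
mass NaHCO3 = 0.01991 x 84.01 = 1.673 g, so %NaHCO3 = 1.673/2.3594 x 100 = 70.9%.

70.9%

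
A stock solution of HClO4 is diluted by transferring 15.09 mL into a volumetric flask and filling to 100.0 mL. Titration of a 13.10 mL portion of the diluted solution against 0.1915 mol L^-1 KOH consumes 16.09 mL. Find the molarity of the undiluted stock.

n(KOH) = 0.1915 x 0.01609 = 0.003081 mol.
n(HClO4) in the aliquot = 0.003081 mol.
[diluted HClO4] = 0.003081 / 0.01310 = 0.2352 M.
Dilution factor = 100.0/15.09 = 6.627, so [stock] = 0.2352 x 6.627 = 1.56 M.

1.56 M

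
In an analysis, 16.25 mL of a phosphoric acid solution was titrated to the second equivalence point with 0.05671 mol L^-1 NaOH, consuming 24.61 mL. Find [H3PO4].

0.0429 M

n(NaOH) = 0.05671 x 0.02461 = 0.001396 mol.
At the second equivalence point, 2 mol OH^- react per mol H3PO4, so n(H3PO4) = 0.001396 / 2 = 0.0006978 mol.
[H3PO4] = 0.0006978 / 0.01625 L = 0.0429 M.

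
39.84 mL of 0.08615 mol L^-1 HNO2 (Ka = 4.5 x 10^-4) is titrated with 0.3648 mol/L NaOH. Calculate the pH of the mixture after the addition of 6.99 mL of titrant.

3.81

Initial n(HNO2) = 0.08615 x 0.03984 = 0.003432 mol.
n(NaOH) added = 0.3648 x 0.006990 = 0.002550 mol, converting that many moles of HNO2 to NO2-.
Remaining n(HNO2) = 0.0008823 mol; n(NO2-) = 0.002550 mol.
By Henderson-Hasselbalch, pH = pKa + log([A^-]/[HA]) = 3.35 + log(0.002550/0.0008823) = 3.35 + (+0.46) = 3.81.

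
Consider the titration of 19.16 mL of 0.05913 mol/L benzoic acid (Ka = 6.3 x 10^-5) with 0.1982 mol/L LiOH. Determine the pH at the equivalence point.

n(C6H5COOH) = 0.05913 x 0.01916 = 0.001133 mol; V(LiOH) at equivalence = 0.001133/0.1982 = 0.005716 L.
At equivalence all the acid is converted to C6H5COO-; total volume = 0.01916 + 0.005716 = 0.02488 L, so [C6H5COO-] = 0.001133/0.02488 = 0.04554 M.
Kb = Kw/Ka = 1.0e-14 / 6.3 x 10^-5 = 1.59e-10.
[OH^-] = sqrt(Kb x [C6H5COO-]) = sqrt(1.59e-10 x 0.04554) = 2.69e-6 M.
pOH = 5.57, so pH = 14.00 - 5.57 = 8.43.

8.43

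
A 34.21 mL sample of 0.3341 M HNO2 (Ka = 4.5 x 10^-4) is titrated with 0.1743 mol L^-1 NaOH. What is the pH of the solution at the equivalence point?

n(HNO2) = 0.3341 x 0.03421 = 0.01143 mol; V(NaOH) at equivalence = 0.01143/0.1743 = 0.06557 L.
At equivalence all the acid is converted to NO2-; total volume = 0.03421 + 0.06557 = 0.09978 L, so [NO2-] = 0.01143/0.09978 = 0.1145 M.
Kb = Kw/Ka = 1.0e-14 / 4.5 x 10^-4 = 2.22e-11.
[OH^-] = sqrt(Kb x [NO2-]) = sqrt(2.22e-11 x 0.1145) = 1.60e-6 M.
pOH = 5.80, so pH = 14.00 - 5.80 = 8.20.

8.20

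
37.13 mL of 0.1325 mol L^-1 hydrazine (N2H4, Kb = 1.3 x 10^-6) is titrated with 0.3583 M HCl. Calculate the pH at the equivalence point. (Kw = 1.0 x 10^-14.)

n(N2H4) = 0.1325 x 0.03713 = 0.004920 mol; V(HCl) at equivalence = 0.004920/0.3583 = 0.01373 L.
At equivalence the base is fully converted to N2H5+; total volume = 0.05086 L, so [N2H5+] = 0.004920/0.05086 = 0.09673 M.
Ka(N2H5+) = Kw/Kb = 1.0e-14 / 1.3 x 10^-6 = 7.69e-9.
[H^+] = sqrt(Ka x [N2H5+]) = sqrt(7.69e-9 x 0.09673) = 2.73e-5 M.
pH = -log(2.73e-5) = 4.56.

4.56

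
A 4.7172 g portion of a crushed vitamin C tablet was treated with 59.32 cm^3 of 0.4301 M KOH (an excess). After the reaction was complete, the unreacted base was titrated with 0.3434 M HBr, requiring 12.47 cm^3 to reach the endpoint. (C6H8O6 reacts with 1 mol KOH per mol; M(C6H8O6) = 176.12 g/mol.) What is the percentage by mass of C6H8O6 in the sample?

Total n(KOH) added = 0.4301 x 0.05932 = 0.02551 mol.
n(HBr) used = 0.3434 x 0.01247 = 0.004282 mol, which equals the excess n(KOH).
So n(KOH) consumed by the sample = 0.02551 - 0.004282 = 0.02123 mol.
n(C6H8O6) = 0.02123 / 1 = 0.02123 mol.
mass C6H8O6 = 0.02123 x 176.12 = 3.739 g, so %C6H8O6 = 3.739/4.7172 x 100 = 79.3%.

79.3%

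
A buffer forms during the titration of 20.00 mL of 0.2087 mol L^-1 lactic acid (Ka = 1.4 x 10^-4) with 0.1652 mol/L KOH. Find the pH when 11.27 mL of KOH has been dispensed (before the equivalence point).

Initial n(HC3H5O3) = 0.2087 x 0.02000 = 0.004174 mol.
n(KOH) added = 0.1652 x 0.01127 = 0.001862 mol, converting that many moles of HC3H5O3 to C3H5O3-.
Remaining n(HC3H5O3) = 0.002312 mol; n(C3H5O3-) = 0.001862 mol.
By Henderson-Hasselbalch, pH = pKa + log([A^-]/[HA]) = 3.85 + log(0.001862/0.002312) = 3.85 + (-0.09) = 3.76.

3.76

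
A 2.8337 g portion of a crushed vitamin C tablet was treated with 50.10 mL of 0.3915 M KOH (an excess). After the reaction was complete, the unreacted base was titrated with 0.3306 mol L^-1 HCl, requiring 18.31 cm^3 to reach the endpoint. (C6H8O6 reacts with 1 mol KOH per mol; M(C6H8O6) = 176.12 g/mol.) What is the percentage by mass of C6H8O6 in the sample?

84.3%

Total n(KOH) added = 0.3915 x 0.05010 = 0.01961 mol.
n(HCl) used = 0.3306 x 0.01831 = 0.006053 mol, which equals the excess n(KOH).
So n(KOH) consumed by the sample = 0.01961 - 0.006053 = 0.01356 mol.
n(C6H8O6) = 0.01356 / 1 = 0.01356 mol.
mass C6H8O6 = 0.01356 x 176.12 = 2.388 g, so %C6H8O6 = 2.388/2.8337 x 100 = 84.3%.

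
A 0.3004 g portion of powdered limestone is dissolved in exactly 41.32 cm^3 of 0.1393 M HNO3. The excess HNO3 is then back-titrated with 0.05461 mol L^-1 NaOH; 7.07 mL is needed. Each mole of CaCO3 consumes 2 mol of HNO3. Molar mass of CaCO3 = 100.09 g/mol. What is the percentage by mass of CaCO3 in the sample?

Total n(HNO3) added = 0.1393 x 0.04132 = 0.005756 mol.
n(NaOH) used = 0.05461 x 0.007070 = 0.0003861 mol, which equals the excess n(HNO3).
So n(HNO3) consumed by the sample = 0.005756 - 0.0003861 = 0.005370 mol.
n(CaCO3) = 0.005370 / 2 = 0.002685 mol.
mass CaCO3 = 0.002685 x 100.09 = 0.2687 g, so %CaCO3 = 0.2687/0.3004 x 100 = 89.5%.

89.5%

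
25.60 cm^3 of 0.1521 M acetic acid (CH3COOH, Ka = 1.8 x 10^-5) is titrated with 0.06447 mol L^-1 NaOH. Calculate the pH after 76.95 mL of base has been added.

n(acid) = 0.1521 x 0.02560 = 0.003894 mol; n(NaOH) added = 0.06447 x 0.07695 = 0.004961 mol.
Base is in excess by 0.004961 - 0.003894 = 0.001067 mol in a total volume of 0.1026 L.
[OH^-] = 0.001067/0.1026 = 0.01041 M, so pOH = 1.98 and pH = 14.00 - 1.98 = 12.02.

12.02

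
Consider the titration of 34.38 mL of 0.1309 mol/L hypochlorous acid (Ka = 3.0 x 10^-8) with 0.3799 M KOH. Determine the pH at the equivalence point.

10.26

n(HClO) = 0.1309 x 0.03438 = 0.004500 mol; V(KOH) at equivalence = 0.004500/0.3799 = 0.01185 L.
At equivalence all the acid is converted to ClO-; total volume = 0.03438 + 0.01185 = 0.04623 L, so [ClO-] = 0.004500/0.04623 = 0.09735 M.
Kb = Kw/Ka = 1.0e-14 / 3.0 x 10^-8 = 3.33e-7.
[OH^-] = sqrt(Kb x [ClO-]) = sqrt(3.33e-7 x 0.09735) = 0.000180 M.
pOH = 3.74, so pH = 14.00 - 3.74 = 10.26.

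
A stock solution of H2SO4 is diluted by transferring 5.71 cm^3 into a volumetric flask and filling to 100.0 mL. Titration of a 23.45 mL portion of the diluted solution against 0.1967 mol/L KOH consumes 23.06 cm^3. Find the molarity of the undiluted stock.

n(KOH) = 0.1967 x 0.02306 = 0.004536 mol.
n(H2SO4) in the aliquot = 0.004536 x 1/2 = 0.002268 mol.
[diluted H2SO4] = 0.002268 / 0.02345 = 0.09671 M.
Dilution factor = 100.0/5.710 = 17.51, so [stock] = 0.09671 x 17.51 = 1.69 M.

1.69 M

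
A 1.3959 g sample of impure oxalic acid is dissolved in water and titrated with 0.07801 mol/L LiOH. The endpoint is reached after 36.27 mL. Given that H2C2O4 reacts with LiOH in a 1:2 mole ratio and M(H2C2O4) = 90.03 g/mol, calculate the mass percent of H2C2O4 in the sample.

9.12%

n(LiOH) = 0.07801 x 0.03627 = 0.002829 mol.
n(H2C2O4) = 0.002829 / 2 = 0.001415 mol.
mass of H2C2O4 = 0.001415 x 90.03 = 0.1274 g.
% purity = 0.1274 / 1.3959 x 100 = 9.12%.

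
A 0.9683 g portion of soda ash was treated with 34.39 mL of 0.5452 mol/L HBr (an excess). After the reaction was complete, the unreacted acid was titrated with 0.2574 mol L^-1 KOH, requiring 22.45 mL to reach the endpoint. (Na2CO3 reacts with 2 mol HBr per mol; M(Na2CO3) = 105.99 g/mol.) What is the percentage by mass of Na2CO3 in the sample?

Total n(HBr) added = 0.5452 x 0.03439 = 0.01875 mol.
n(KOH) used = 0.2574 x 0.02245 = 0.005779 mol, which equals the excess n(HBr).
So n(HBr) consumed by the sample = 0.01875 - 0.005779 = 0.01297 mol.
n(Na2CO3) = 0.01297 / 2 = 0.006485 mol.
mass Na2CO3 = 0.006485 x 105.99 = 0.6874 g, so %Na2CO3 = 0.6874/0.9683 x 100 = 71.0%.

71.0%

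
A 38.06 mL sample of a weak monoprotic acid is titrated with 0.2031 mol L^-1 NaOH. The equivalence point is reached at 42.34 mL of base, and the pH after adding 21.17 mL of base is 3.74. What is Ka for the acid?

21.17 mL is half of the equivalence volume, so this is the half-equivalence point where [HA] = [A^-].
At half-equivalence pH = pKa, so pKa = 3.74.
Ka = 10^(-3.74) = 1.8 x 10^-4.

1.8 x 10^-4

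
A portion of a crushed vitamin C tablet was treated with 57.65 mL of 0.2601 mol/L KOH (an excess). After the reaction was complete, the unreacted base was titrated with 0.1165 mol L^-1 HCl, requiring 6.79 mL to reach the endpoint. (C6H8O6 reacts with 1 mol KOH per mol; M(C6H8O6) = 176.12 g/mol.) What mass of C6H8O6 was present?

2.50 g

Total n(KOH) added = 0.2601 x 0.05765 = 0.01499 mol.
n(HCl) used = 0.1165 x 0.006790 = 0.0007910 mol, which equals the excess n(KOH).
So n(KOH) consumed by the sample = 0.01499 - 0.0007910 = 0.01420 mol.
n(C6H8O6) = 0.01420 / 1 = 0.01420 mol.
mass = 0.01420 mol x 176.12 g/mol = 2.50 g.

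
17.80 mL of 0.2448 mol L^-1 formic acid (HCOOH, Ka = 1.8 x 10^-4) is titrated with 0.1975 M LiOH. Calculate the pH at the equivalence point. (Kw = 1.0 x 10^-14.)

n(HCOOH) = 0.2448 x 0.01780 = 0.004357 mol; V(LiOH) at equivalence = 0.004357/0.1975 = 0.02206 L.
At equivalence all the acid is converted to HCOO-; total volume = 0.01780 + 0.02206 = 0.03986 L, so [HCOO-] = 0.004357/0.03986 = 0.1093 M.
Kb = Kw/Ka = 1.0e-14 / 1.8 x 10^-4 = 5.56e-11.
[OH^-] = sqrt(Kb x [HCOO-]) = sqrt(5.56e-11 x 0.1093) = 2.46e-6 M.
pOH = 5.61, so pH = 14.00 - 5.61 = 8.39.

8.39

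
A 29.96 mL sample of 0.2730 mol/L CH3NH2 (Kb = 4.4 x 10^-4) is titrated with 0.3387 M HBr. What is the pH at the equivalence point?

n(CH3NH2) = 0.2730 x 0.02996 = 0.008179 mol; V(HBr) at equivalence = 0.008179/0.3387 = 0.02415 L.
At equivalence the base is fully converted to CH3NH3+; total volume = 0.05411 L, so [CH3NH3+] = 0.008179/0.05411 = 0.1512 M.
Ka(CH3NH3+) = Kw/Kb = 1.0e-14 / 4.4 x 10^-4 = 2.27e-11.
[H^+] = sqrt(Ka x [CH3NH3+]) = sqrt(2.27e-11 x 0.1512) = 1.85e-6 M.
pH = -log(1.85e-6) = 5.73.

5.73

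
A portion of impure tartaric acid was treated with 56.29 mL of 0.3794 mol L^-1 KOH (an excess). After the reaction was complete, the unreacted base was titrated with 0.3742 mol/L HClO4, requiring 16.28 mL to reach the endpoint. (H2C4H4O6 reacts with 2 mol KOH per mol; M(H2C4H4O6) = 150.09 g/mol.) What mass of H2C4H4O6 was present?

1.15 g

Total n(KOH) added = 0.3794 x 0.05629 = 0.02136 mol.
n(HClO4) used = 0.3742 x 0.01628 = 0.006092 mol, which equals the excess n(KOH).
So n(KOH) consumed by the sample = 0.02136 - 0.006092 = 0.01526 mol.
n(H2C4H4O6) = 0.01526 / 2 = 0.007632 mol.
mass = 0.007632 mol x 150.09 g/mol = 1.15 g.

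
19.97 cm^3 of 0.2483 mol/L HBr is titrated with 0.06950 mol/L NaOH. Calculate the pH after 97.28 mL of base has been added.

12.19

n(acid) = 0.2483 x 0.01997 = 0.004959 mol; n(NaOH) added = 0.06950 x 0.09728 = 0.006761 mol.
Base is in excess by 0.006761 - 0.004959 = 0.001802 mol in a total volume of 0.1172 L.
[OH^-] = 0.001802/0.1172 = 0.01537 M, so pOH = 1.81 and pH = 14.00 - 1.81 = 12.19.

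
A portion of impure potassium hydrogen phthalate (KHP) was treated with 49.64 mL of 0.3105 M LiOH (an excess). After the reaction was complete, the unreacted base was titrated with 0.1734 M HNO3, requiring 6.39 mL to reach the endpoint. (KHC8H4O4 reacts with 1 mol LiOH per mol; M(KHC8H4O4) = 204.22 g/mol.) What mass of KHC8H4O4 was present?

2.92 g

Total n(LiOH) added = 0.3105 x 0.04964 = 0.01541 mol.
n(HNO3) used = 0.1734 x 0.006390 = 0.001108 mol, which equals the excess n(LiOH).
So n(LiOH) consumed by the sample = 0.01541 - 0.001108 = 0.01431 mol.
n(KHC8H4O4) = 0.01431 / 1 = 0.01431 mol.
mass = 0.01431 mol x 204.22 g/mol = 2.92 g.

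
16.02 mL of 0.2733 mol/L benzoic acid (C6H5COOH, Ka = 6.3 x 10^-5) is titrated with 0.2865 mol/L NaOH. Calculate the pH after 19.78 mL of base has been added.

12.56

n(acid) = 0.2733 x 0.01602 = 0.004378 mol; n(NaOH) added = 0.2865 x 0.01978 = 0.005667 mol.
Base is in excess by 0.005667 - 0.004378 = 0.001289 mol in a total volume of 0.03580 L.
[OH^-] = 0.001289/0.03580 = 0.03600 M, so pOH = 1.44 and pH = 14.00 - 1.44 = 12.56.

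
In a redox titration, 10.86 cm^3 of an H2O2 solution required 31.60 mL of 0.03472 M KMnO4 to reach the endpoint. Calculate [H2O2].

0.253 M

n(KMnO4) = 0.03472 x 0.03160 = 0.001097 mol.
From the balanced equation, 2 mol KMnO4 reacts with 5 mol H2O2, so n(H2O2) = 0.001097 x 5/2 = 0.002743 mol.
[H2O2] = 0.002743 / 0.01086 L = 0.253 M.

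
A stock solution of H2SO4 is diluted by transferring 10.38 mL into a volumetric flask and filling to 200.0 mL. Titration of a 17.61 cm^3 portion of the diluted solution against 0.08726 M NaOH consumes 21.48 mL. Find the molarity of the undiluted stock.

1.03 M

n(NaOH) = 0.08726 x 0.02148 = 0.001874 mol.
n(H2SO4) in the aliquot = 0.001874 x 1/2 = 0.0009372 mol.
[diluted H2SO4] = 0.0009372 / 0.01761 = 0.05322 M.
Dilution factor = 200.0/10.38 = 19.27, so [stock] = 0.05322 x 19.27 = 1.03 M.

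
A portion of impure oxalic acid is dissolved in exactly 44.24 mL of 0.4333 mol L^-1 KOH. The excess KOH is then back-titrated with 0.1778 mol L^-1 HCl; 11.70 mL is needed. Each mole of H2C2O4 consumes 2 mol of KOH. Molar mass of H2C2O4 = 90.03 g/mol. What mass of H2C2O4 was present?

0.769 g

Total n(KOH) added = 0.4333 x 0.04424 = 0.01917 mol.
n(HCl) used = 0.1778 x 0.01170 = 0.002080 mol, which equals the excess n(KOH).
So n(KOH) consumed by the sample = 0.01917 - 0.002080 = 0.01709 mol.
n(H2C2O4) = 0.01709 / 2 = 0.008544 mol.
mass = 0.008544 mol x 90.03 g/mol = 0.769 g.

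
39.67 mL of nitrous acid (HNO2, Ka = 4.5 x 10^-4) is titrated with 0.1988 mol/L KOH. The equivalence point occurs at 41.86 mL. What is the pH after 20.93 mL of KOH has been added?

20.93 mL is exactly half the equivalence volume (41.86/2), i.e. the half-equivalence point.
There, n(HA) = n(A^-), so pH = pKa = -log(4.5 x 10^-4) = 3.35.

3.35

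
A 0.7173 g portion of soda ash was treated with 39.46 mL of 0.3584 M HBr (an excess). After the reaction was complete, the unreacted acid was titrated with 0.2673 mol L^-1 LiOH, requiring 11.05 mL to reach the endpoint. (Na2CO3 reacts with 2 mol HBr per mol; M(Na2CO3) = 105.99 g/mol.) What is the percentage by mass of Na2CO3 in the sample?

82.7%

Total n(HBr) added = 0.3584 x 0.03946 = 0.01414 mol.
n(LiOH) used = 0.2673 x 0.01105 = 0.002954 mol, which equals the excess n(HBr).
So n(HBr) consumed by the sample = 0.01414 - 0.002954 = 0.01119 mol.
n(Na2CO3) = 0.01119 / 2 = 0.005594 mol.
mass Na2CO3 = 0.005594 x 105.99 = 0.5930 g, so %Na2CO3 = 0.5930/0.7173 x 100 = 82.7%.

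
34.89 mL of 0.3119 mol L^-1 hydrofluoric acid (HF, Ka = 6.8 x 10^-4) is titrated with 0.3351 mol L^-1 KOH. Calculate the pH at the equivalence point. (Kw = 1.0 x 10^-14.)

8.19

n(HF) = 0.3119 x 0.03489 = 0.01088 mol; V(KOH) at equivalence = 0.01088/0.3351 = 0.03247 L.
At equivalence all the acid is converted to F-; total volume = 0.03489 + 0.03247 = 0.06736 L, so [F-] = 0.01088/0.06736 = 0.1615 M.
Kb = Kw/Ka = 1.0e-14 / 6.8 x 10^-4 = 1.47e-11.
[OH^-] = sqrt(Kb x [F-]) = sqrt(1.47e-11 x 0.1615) = 1.54e-6 M.
pOH = 5.81, so pH = 14.00 - 5.81 = 8.19.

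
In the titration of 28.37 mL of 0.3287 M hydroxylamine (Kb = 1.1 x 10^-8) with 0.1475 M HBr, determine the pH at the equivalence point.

3.52

n(NH2OH) = 0.3287 x 0.02837 = 0.009325 mol; V(HBr) at equivalence = 0.009325/0.1475 = 0.06322 L.
At equivalence the base is fully converted to NH3OH+; total volume = 0.09159 L, so [NH3OH+] = 0.009325/0.09159 = 0.1018 M.
Ka(NH3OH+) = Kw/Kb = 1.0e-14 / 1.1 x 10^-8 = 9.09e-7.
[H^+] = sqrt(Ka x [NH3OH+]) = sqrt(9.09e-7 x 0.1018) = 0.000304 M.
pH = -log(0.000304) = 3.52.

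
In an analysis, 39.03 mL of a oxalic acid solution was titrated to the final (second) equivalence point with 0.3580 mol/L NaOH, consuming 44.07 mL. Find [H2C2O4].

0.202 M

n(NaOH) = 0.3580 x 0.04407 = 0.01578 mol.
At the final (second) equivalence point, 2 mol OH^- react per mol H2C2O4, so n(H2C2O4) = 0.01578 / 2 = 0.007889 mol.
[H2C2O4] = 0.007889 / 0.03903 L = 0.202 M.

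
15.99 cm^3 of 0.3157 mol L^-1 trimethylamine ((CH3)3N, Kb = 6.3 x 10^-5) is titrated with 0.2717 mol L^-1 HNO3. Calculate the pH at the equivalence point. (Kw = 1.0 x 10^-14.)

5.32

n((CH3)3N) = 0.3157 x 0.01599 = 0.005048 mol; V(HNO3) at equivalence = 0.005048/0.2717 = 0.01858 L.
At equivalence the base is fully converted to (CH3)3NH+; total volume = 0.03457 L, so [(CH3)3NH+] = 0.005048/0.03457 = 0.1460 M.
Ka((CH3)3NH+) = Kw/Kb = 1.0e-14 / 6.3 x 10^-5 = 1.59e-10.
[H^+] = sqrt(Ka x [(CH3)3NH+]) = sqrt(1.59e-10 x 0.1460) = 4.81e-6 M.
pH = -log(4.81e-6) = 5.32.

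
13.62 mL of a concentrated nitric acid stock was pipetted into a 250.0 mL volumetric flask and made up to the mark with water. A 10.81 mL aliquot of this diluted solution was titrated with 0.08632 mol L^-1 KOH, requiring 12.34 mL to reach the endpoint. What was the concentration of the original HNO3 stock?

n(KOH) = 0.08632 x 0.01234 = 0.001065 mol.
n(HNO3) in the aliquot = 0.001065 mol.
[diluted HNO3] = 0.001065 / 0.01081 = 0.09854 M.
Dilution factor = 250.0/13.62 = 18.36, so [stock] = 0.09854 x 18.36 = 1.81 M.

1.81 M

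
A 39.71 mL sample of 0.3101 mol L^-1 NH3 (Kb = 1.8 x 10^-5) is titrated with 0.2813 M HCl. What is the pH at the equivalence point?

n(NH3) = 0.3101 x 0.03971 = 0.01231 mol; V(HCl) at equivalence = 0.01231/0.2813 = 0.04378 L.
At equivalence the base is fully converted to NH4+; total volume = 0.08349 L, so [NH4+] = 0.01231/0.08349 = 0.1475 M.
Ka(NH4+) = Kw/Kb = 1.0e-14 / 1.8 x 10^-5 = 5.56e-10.
[H^+] = sqrt(Ka x [NH4+]) = sqrt(5.56e-10 x 0.1475) = 9.05e-6 M.
pH = -log(9.05e-6) = 5.04.

5.04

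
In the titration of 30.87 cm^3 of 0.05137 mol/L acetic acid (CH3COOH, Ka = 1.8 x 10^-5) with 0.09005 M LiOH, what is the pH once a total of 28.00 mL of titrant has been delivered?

12.20

n(acid) = 0.05137 x 0.03087 = 0.001586 mol; n(LiOH) added = 0.09005 x 0.02800 = 0.002521 mol.
Base is in excess by 0.002521 - 0.001586 = 0.0009356 mol in a total volume of 0.05887 L.
[OH^-] = 0.0009356/0.05887 = 0.01589 M, so pOH = 1.80 and pH = 14.00 - 1.80 = 12.20.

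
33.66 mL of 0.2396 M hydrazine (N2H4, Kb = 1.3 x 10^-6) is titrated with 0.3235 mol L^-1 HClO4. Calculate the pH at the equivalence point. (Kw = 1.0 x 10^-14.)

4.49

n(N2H4) = 0.2396 x 0.03366 = 0.008065 mol; V(HClO4) at equivalence = 0.008065/0.3235 = 0.02493 L.
At equivalence the base is fully converted to N2H5+; total volume = 0.05859 L, so [N2H5+] = 0.008065/0.05859 = 0.1376 M.
Ka(N2H5+) = Kw/Kb = 1.0e-14 / 1.3 x 10^-6 = 7.69e-9.
[H^+] = sqrt(Ka x [N2H5+]) = sqrt(7.69e-9 x 0.1376) = 3.25e-5 M.
pH = -log(3.25e-5) = 4.49.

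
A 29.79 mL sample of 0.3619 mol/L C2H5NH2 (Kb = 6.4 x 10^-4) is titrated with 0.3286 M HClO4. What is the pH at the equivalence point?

n(C2H5NH2) = 0.3619 x 0.02979 = 0.01078 mol; V(HClO4) at equivalence = 0.01078/0.3286 = 0.03281 L.
At equivalence the base is fully converted to C2H5NH3+; total volume = 0.06260 L, so [C2H5NH3+] = 0.01078/0.06260 = 0.1722 M.
Ka(C2H5NH3+) = Kw/Kb = 1.0e-14 / 6.4 x 10^-4 = 1.56e-11.
[H^+] = sqrt(Ka x [C2H5NH3+]) = sqrt(1.56e-11 x 0.1722) = 1.64e-6 M.
pH = -log(1.64e-6) = 5.79.

5.79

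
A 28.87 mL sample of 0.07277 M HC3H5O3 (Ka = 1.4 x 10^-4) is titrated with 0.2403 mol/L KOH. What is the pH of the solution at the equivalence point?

8.30

n(HC3H5O3) = 0.07277 x 0.02887 = 0.002101 mol; V(KOH) at equivalence = 0.002101/0.2403 = 0.008743 L.
At equivalence all the acid is converted to C3H5O3-; total volume = 0.02887 + 0.008743 = 0.03761 L, so [C3H5O3-] = 0.002101/0.03761 = 0.05586 M.
Kb = Kw/Ka = 1.0e-14 / 1.4 x 10^-4 = 7.14e-11.
[OH^-] = sqrt(Kb x [C3H5O3-]) = sqrt(7.14e-11 x 0.05586) = 2.00e-6 M.
pOH = 5.70, so pH = 14.00 - 5.70 = 8.30.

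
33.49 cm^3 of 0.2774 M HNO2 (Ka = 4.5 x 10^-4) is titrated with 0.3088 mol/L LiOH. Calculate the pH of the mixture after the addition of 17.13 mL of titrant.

Initial n(HNO2) = 0.2774 x 0.03349 = 0.009290 mol.
n(LiOH) added = 0.3088 x 0.01713 = 0.005290 mol, converting that many moles of HNO2 to NO2-.
Remaining n(HNO2) = 0.004000 mol; n(NO2-) = 0.005290 mol.
By Henderson-Hasselbalch, pH = pKa + log([A^-]/[HA]) = 3.35 + log(0.005290/0.004000) = 3.35 + (+0.12) = 3.47.

3.47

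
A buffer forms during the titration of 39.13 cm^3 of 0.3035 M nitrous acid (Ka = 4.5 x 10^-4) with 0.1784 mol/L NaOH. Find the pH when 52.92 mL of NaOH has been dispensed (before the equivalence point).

Initial n(HNO2) = 0.3035 x 0.03913 = 0.01188 mol.
n(NaOH) added = 0.1784 x 0.05292 = 0.009441 mol, converting that many moles of HNO2 to NO2-.
Remaining n(HNO2) = 0.002435 mol; n(NO2-) = 0.009441 mol.
By Henderson-Hasselbalch, pH = pKa + log([A^-]/[HA]) = 3.35 + log(0.009441/0.002435) = 3.35 + (+0.59) = 3.94.

3.94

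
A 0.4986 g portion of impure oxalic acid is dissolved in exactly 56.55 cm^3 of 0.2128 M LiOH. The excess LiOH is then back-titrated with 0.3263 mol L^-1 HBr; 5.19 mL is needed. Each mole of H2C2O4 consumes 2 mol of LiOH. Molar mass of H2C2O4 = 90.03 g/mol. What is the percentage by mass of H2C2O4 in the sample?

Total n(LiOH) added = 0.2128 x 0.05655 = 0.01203 mol.
n(HBr) used = 0.3263 x 0.005190 = 0.001693 mol, which equals the excess n(LiOH).
So n(LiOH) consumed by the sample = 0.01203 - 0.001693 = 0.01034 mol.
n(H2C2O4) = 0.01034 / 2 = 0.005170 mol.
mass H2C2O4 = 0.005170 x 90.03 = 0.4655 g, so %H2C2O4 = 0.4655/0.4986 x 100 = 93.4%.

93.4%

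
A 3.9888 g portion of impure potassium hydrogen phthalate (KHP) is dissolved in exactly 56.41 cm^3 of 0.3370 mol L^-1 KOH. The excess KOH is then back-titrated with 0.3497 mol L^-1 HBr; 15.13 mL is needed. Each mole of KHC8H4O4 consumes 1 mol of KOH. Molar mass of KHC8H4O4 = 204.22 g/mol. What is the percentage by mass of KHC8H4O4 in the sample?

Total n(KOH) added = 0.3370 x 0.05641 = 0.01901 mol.
n(HBr) used = 0.3497 x 0.01513 = 0.005291 mol, which equals the excess n(KOH).
So n(KOH) consumed by the sample = 0.01901 - 0.005291 = 0.01372 mol.
n(KHC8H4O4) = 0.01372 / 1 = 0.01372 mol.
mass KHC8H4O4 = 0.01372 x 204.22 = 2.802 g, so %KHC8H4O4 = 2.802/3.9888 x 100 = 70.2%.

70.2%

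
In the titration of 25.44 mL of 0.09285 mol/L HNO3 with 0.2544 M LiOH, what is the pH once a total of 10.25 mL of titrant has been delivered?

11.84

n(acid) = 0.09285 x 0.02544 = 0.002362 mol; n(LiOH) added = 0.2544 x 0.01025 = 0.002608 mol.
Base is in excess by 0.002608 - 0.002362 = 0.0002455 mol in a total volume of 0.03569 L.
[OH^-] = 0.0002455/0.03569 = 0.006879 M, so pOH = 2.16 and pH = 14.00 - 2.16 = 11.84.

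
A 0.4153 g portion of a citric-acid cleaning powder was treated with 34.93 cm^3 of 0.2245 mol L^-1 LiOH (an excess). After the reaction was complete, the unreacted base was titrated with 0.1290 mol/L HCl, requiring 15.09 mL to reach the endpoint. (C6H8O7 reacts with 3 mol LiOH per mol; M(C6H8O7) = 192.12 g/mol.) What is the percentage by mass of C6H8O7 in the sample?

90.9%

Total n(LiOH) added = 0.2245 x 0.03493 = 0.007842 mol.
n(HCl) used = 0.1290 x 0.01509 = 0.001947 mol, which equals the excess n(LiOH).
So n(LiOH) consumed by the sample = 0.007842 - 0.001947 = 0.005895 mol.
n(C6H8O7) = 0.005895 / 3 = 0.001965 mol.
mass C6H8O7 = 0.001965 x 192.12 = 0.3775 g, so %C6H8O7 = 0.3775/0.4153 x 100 = 90.9%.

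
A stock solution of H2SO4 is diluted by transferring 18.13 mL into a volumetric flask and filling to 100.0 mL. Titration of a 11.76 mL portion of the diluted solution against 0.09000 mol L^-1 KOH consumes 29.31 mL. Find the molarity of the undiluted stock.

0.619 M

n(KOH) = 0.09000 x 0.02931 = 0.002638 mol.
n(H2SO4) in the aliquot = 0.002638 x 1/2 = 0.001319 mol.
[diluted H2SO4] = 0.001319 / 0.01176 = 0.1122 M.
Dilution factor = 100.0/18.13 = 5.516, so [stock] = 0.1122 x 5.516 = 0.619 M.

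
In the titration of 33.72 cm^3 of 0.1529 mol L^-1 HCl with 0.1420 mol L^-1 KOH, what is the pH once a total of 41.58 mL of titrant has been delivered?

n(acid) = 0.1529 x 0.03372 = 0.005156 mol; n(KOH) added = 0.1420 x 0.04158 = 0.005904 mol.
Base is in excess by 0.005904 - 0.005156 = 0.0007486 mol in a total volume of 0.07530 L.
[OH^-] = 0.0007486/0.07530 = 0.009941 M, so pOH = 2.00 and pH = 14.00 - 2.00 = 12.00.

12.00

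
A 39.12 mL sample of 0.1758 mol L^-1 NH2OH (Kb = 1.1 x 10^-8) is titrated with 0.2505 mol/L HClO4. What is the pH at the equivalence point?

3.51

n(NH2OH) = 0.1758 x 0.03912 = 0.006877 mol; V(HClO4) at equivalence = 0.006877/0.2505 = 0.02745 L.
At equivalence the base is fully converted to NH3OH+; total volume = 0.06657 L, so [NH3OH+] = 0.006877/0.06657 = 0.1033 M.
Ka(NH3OH+) = Kw/Kb = 1.0e-14 / 1.1 x 10^-8 = 9.09e-7.
[H^+] = sqrt(Ka x [NH3OH+]) = sqrt(9.09e-7 x 0.1033) = 0.000306 M.
pH = -log(0.000306) = 3.51.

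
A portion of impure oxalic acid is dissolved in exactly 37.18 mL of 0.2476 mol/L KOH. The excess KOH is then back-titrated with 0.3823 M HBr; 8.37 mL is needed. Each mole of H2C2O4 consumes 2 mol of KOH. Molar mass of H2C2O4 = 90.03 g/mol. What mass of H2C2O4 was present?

Total n(KOH) added = 0.2476 x 0.03718 = 0.009206 mol.
n(HBr) used = 0.3823 x 0.008370 = 0.003200 mol, which equals the excess n(KOH).
So n(KOH) consumed by the sample = 0.009206 - 0.003200 = 0.006006 mol.
n(H2C2O4) = 0.006006 / 2 = 0.003003 mol.
mass = 0.003003 mol x 90.03 g/mol = 0.270 g.

0.270 g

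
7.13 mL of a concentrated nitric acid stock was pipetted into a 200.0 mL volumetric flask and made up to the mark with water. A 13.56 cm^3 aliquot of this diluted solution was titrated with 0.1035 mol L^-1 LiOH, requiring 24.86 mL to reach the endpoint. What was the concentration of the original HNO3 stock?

n(LiOH) = 0.1035 x 0.02486 = 0.002573 mol.
n(HNO3) in the aliquot = 0.002573 mol.
[diluted HNO3] = 0.002573 / 0.01356 = 0.1898 M.
Dilution factor = 200.0/7.130 = 28.05, so [stock] = 0.1898 x 28.05 = 5.32 M.

5.32 M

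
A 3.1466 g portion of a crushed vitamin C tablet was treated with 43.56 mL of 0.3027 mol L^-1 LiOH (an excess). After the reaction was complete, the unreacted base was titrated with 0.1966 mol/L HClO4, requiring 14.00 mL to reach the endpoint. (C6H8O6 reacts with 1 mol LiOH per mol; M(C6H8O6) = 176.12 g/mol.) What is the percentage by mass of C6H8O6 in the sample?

58.4%

Total n(LiOH) added = 0.3027 x 0.04356 = 0.01319 mol.
n(HClO4) used = 0.1966 x 0.01400 = 0.002752 mol, which equals the excess n(LiOH).
So n(LiOH) consumed by the sample = 0.01319 - 0.002752 = 0.01043 mol.
n(C6H8O6) = 0.01043 / 1 = 0.01043 mol.
mass C6H8O6 = 0.01043 x 176.12 = 1.837 g, so %C6H8O6 = 1.837/3.1466 x 100 = 58.4%.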